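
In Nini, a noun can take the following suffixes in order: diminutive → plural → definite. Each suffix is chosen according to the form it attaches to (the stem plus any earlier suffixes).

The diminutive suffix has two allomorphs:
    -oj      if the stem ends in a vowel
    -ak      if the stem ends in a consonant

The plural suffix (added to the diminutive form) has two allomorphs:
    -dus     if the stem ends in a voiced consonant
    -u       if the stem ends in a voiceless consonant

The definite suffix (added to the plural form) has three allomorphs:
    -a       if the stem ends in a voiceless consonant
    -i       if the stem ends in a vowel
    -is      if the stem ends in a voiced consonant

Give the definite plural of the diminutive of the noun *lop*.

lopakui

*lop* — final sound /p/ (a consonant) → -ak → *lopak*.
The diminutive form *lopak*: final consonant = /k/, voiceless → -u → *lopaku*.
The plural form *lopaku* — final sound /u/ (a vowel) → -i → *lopakui*.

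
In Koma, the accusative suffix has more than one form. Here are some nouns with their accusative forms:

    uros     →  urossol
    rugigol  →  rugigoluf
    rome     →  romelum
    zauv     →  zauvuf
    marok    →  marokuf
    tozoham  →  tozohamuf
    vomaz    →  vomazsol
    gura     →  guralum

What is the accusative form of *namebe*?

The pattern is sibilance of the final sound: -sol when the stem ends in a sibilant (*uros*, *vomaz*); -uf when the stem ends in a non-sibilant consonant (*rugigol*, *zauv*, *marok*, *tozoham*); -lum when the stem ends in a vowel (*rome*, *gura*).
*namebe*: final sound = /e/, a vowel → -lum → *namebelum*.

namebelum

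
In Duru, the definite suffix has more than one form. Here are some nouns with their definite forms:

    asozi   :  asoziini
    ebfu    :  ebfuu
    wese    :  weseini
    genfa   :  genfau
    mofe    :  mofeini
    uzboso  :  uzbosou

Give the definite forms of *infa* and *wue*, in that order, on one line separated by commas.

The pattern is front/back vowel harmony: -ini when the last vowel of the stem is a front vowel (*asozi*, *wese*, *mofe*); -u when the last vowel of the stem is a back vowel (*ebfu*, *genfa*, *uzboso*).
*infa*: last vowel = /a/, a back vowel → -u → *infau*.
The last vowel of *wue* is /e/, which is a front vowel, so the suffix is -ini, giving *wueini*.

infau, wueini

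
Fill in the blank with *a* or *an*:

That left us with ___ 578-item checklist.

The indefinite article is chosen by the initial *sound* of the following word, not its spelling.
The number *578* is spoken "five hundred …", beginning with /faɪv/ — a consonant sound.
So the article is *a*: That left us with a 578-item checklist.

a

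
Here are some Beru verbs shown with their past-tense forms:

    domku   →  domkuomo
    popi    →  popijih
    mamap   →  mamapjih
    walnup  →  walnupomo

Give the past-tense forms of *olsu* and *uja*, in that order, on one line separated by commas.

olsuomo, ujajih

The alternation tracks the last vowel of the stem — -omo when the last vowel of the stem is a rounded vowel (*domku*, *walnup*); -jih when the last vowel of the stem is an unrounded vowel (*popi*, *mamap*).
*olsu*: last vowel = /u/, a rounded vowel → -omo → *olsuomo*.
*uja*: last vowel = /a/, an unrounded vowel → -jih → *ujajih*.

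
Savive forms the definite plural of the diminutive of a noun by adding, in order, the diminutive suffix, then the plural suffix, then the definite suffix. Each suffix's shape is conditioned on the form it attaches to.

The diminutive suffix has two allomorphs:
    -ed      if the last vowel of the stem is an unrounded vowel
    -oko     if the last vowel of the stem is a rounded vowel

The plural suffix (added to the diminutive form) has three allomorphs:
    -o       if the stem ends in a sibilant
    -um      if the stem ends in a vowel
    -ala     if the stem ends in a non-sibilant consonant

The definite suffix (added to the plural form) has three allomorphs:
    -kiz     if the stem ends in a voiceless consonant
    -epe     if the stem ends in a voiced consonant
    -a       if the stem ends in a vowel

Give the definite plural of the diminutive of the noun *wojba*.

wojbaedalaa

*wojba*: last vowel = /a/, an unrounded vowel → -ed → *wojbaed*.
The diminutive form *wojbaed* — final sound /d/ (a non-sibilant consonant) → -ala → *wojbaedala*.
The final sound of the plural form *wojbaedala* is /a/, which is a vowel, so the definite suffix is -a, giving *wojbaedalaa*.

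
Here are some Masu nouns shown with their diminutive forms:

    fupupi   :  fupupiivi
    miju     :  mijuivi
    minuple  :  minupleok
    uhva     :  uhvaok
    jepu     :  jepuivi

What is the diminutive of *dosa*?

dosaok

Looking at the last vowel of each stem: -ivi when the last vowel of the stem is a high vowel (*fupupi*, *miju*, *jepu*); -ok when the last vowel of the stem is a non-high vowel (*minuple*, *uhva*).
*dosa* — last vowel /a/ (a non-high vowel) → -ok → *dosaok*.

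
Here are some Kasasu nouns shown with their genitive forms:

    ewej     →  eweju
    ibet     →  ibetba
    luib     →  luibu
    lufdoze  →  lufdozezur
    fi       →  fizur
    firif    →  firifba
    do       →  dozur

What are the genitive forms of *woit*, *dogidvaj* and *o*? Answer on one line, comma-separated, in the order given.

Looking at the final sound of each stem: -ba when the stem ends in a voiceless consonant (*ibet*, *firif*); -u when the stem ends in a voiced consonant (*ewej*, *luib*); -zur when the stem ends in a vowel (*lufdoze*, *fi*, *do*).
Since the final sound of *woit* is /t/ (a voiceless consonant), it takes -ba, giving *woitba*.
*dogidvaj*: final sound = /j/, a voiced consonant → -u → *dogidvaju*.
The final sound of *o* is /o/, which is a vowel, so the suffix is -zur, giving *ozur*.

woitba, dogidvaju, ozur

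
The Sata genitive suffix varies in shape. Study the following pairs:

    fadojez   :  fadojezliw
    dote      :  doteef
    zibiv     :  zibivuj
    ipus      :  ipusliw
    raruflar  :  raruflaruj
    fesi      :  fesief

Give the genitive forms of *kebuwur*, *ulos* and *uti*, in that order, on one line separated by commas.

kebuwuruj, ulosliw, utief

Looking at the final sound of each stem: -liw when the stem ends in a sibilant (*fadojez*, *ipus*); -uj when the stem ends in a non-sibilant consonant (*zibiv*, *raruflar*); -ef when the stem ends in a vowel (*dote*, *fesi*).
The final sound of *kebuwur* is /r/, which is a non-sibilant consonant, so the suffix is -uj, giving *kebuwuruj*.
The final sound of *ulos* is /s/, which is a sibilant, so the suffix is -liw, giving *ulosliw*.
Since the final sound of *uti* is /i/ (a vowel), it takes -ef, giving *utief*.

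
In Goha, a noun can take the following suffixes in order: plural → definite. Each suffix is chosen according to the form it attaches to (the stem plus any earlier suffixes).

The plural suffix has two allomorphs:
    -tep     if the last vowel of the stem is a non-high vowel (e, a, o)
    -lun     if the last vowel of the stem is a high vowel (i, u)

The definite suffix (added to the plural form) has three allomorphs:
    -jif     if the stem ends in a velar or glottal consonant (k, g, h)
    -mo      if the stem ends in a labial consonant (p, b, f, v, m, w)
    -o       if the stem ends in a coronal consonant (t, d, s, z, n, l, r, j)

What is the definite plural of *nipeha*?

Since the last vowel of *nipeha* is /a/ (a non-high vowel), it takes -tep, giving *nipehatep*.
The plural form *nipehatep*: final consonant = /p/, labial → -mo → *nipehatepmo*.

nipehatepmo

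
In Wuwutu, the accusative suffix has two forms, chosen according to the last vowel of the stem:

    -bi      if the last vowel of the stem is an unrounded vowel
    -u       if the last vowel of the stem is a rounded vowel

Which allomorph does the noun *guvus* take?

-u

*guvus* — last vowel /u/ (a rounded vowel) → -u.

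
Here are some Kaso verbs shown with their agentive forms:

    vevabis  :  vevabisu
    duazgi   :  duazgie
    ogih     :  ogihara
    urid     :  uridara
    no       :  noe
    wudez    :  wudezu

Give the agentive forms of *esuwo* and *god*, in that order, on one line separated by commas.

esuwoe, godara

The suffix is conditioned by the final sound: -u when the stem ends in a sibilant (*vevabis*, *wudez*); -ara when the stem ends in a non-sibilant consonant (*ogih*, *urid*); -e when the stem ends in a vowel (*duazgi*, *no*).
Since the final sound of *esuwo* is /o/ (a vowel), it takes -e, giving *esuwoe*.
Since the final sound of *god* is /d/ (a non-sibilant consonant), it takes -ara, giving *godara*.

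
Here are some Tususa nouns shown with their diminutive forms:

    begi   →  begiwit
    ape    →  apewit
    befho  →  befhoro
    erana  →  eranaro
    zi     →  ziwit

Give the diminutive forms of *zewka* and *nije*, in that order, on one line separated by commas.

zewkaro, nijewit

Looking at the last vowel of each stem: -wit when the last vowel of the stem is a front vowel (*begi*, *ape*, *zi*); -ro when the last vowel of the stem is a back vowel (*befho*, *erana*).
*zewka* — last vowel /a/ (a back vowel) → -ro → *zewkaro*.
*nije*: last vowel = /e/, a front vowel → -wit → *nijewit*.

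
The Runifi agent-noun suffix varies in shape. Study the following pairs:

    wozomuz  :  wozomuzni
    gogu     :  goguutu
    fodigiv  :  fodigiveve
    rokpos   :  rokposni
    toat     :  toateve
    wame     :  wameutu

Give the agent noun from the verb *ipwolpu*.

ipwolpuutu

The pattern is sibilance of the final sound: -ni when the stem ends in a sibilant (*wozomuz*, *rokpos*); -eve when the stem ends in a non-sibilant consonant (*fodigiv*, *toat*); -utu when the stem ends in a vowel (*gogu*, *wame*).
*ipwolpu* — final sound /u/ (a vowel) → -utu → *ipwolpuutu*.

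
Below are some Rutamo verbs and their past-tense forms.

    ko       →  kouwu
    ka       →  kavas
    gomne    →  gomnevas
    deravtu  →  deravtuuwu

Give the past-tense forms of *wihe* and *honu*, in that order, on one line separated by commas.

wihevas, honuuwu

The pattern is rounding harmony: -uwu when the last vowel of the stem is a rounded vowel (*ko*, *deravtu*); -vas when the last vowel of the stem is an unrounded vowel (*ka*, *gomne*).
*wihe* — last vowel /e/ (an unrounded vowel) → -vas → *wihevas*.
*honu* — last vowel /u/ (a rounded vowel) → -uwu → *honuuwu*.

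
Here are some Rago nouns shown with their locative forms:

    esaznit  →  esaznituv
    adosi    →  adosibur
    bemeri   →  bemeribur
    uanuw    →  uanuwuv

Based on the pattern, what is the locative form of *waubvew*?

waubvewuv

Looking at the final sound of each stem: -uv when the stem ends in a consonant (*esaznit*, *uanuw*); -bur when the stem ends in a vowel (*adosi*, *bemeri*).
The final sound of *waubvew* is /w/, which is a consonant, so the suffix is -uv, giving *waubvewuv*.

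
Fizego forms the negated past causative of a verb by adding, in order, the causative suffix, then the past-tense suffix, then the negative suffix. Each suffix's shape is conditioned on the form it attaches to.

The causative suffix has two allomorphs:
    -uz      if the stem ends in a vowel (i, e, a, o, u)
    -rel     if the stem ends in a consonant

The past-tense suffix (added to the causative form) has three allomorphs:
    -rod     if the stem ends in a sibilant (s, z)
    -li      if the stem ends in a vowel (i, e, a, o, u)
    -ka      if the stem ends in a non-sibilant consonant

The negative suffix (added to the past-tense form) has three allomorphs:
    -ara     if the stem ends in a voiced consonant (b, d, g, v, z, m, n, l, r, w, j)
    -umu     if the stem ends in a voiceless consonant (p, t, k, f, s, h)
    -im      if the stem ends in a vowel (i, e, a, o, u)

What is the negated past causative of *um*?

umrelkaim

Since the final sound of *um* is /m/ (a consonant), it takes -rel, giving *umrel*.
The causative form *umrel*: final sound = /l/, a non-sibilant consonant → -ka → *umrelka*.
The past-tense form *umrelka*: final sound = /a/, a vowel → -im → *umrelkaim*.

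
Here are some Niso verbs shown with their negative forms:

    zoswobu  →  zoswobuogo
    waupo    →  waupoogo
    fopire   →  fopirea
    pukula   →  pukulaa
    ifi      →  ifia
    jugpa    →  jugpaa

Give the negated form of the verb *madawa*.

madawaa

The pattern is rounding harmony: -ogo when the last vowel of the stem is a rounded vowel (*zoswobu*, *waupo*); -a when the last vowel of the stem is an unrounded vowel (*fopire*, *pukula*, *ifi*, *jugpa*).
*madawa* — last vowel /a/ (an unrounded vowel) → -a → *madawaa*.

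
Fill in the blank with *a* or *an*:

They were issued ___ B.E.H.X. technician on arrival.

a

The indefinite article is chosen by the initial *sound* of the following word, not its spelling.
The initialism *B.E.H.X.* is read letter by letter; the first letter, B, is pronounced /biː/, which begins with a consonant sound.
So the article is *a*: They were issued a B.E.H.X. technician on arrival.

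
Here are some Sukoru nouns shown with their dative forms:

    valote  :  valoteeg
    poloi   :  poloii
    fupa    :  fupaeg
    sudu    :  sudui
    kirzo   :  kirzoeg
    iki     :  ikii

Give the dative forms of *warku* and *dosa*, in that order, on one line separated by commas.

The alternation tracks the last vowel of the stem — -i when the last vowel of the stem is a high vowel (*poloi*, *sudu*, *iki*); -eg when the last vowel of the stem is a non-high vowel (*valote*, *fupa*, *kirzo*).
*warku*: last vowel = /u/, a high vowel → -i → *warkui*.
The last vowel of *dosa* is /a/, which is a non-high vowel, so the suffix is -eg, giving *dosaeg*.

warkui, dosaeg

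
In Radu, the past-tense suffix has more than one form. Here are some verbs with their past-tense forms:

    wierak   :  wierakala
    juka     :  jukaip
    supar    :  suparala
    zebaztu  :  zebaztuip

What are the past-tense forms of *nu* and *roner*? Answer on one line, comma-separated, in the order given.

nuip, ronerala

The suffix is conditioned by the final sound: -ala when the stem ends in a consonant (*wierak*, *supar*); -ip when the stem ends in a vowel (*juka*, *zebaztu*).
Since the final sound of *nu* is /u/ (a vowel), it takes -ip, giving *nuip*.
*roner*: final sound = /r/, a consonant → -ala → *ronerala*.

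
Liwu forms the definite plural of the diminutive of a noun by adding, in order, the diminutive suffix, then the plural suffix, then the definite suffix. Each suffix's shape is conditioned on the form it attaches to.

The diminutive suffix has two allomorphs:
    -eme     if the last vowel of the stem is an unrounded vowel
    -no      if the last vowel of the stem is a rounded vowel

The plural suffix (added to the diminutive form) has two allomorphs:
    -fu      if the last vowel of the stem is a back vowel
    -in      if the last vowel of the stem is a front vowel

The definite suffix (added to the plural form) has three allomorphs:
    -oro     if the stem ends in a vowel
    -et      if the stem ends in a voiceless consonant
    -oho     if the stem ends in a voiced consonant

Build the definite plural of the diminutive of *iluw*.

iluwnofuoro

*iluw* — last vowel /u/ (a rounded vowel) → -no → *iluwno*.
The diminutive form *iluwno* — last vowel /o/ (a back vowel) → -fu → *iluwnofu*.
Since the final sound of the plural form *iluwnofu* is /u/ (a vowel), it takes -oro, giving *iluwnofuoro*.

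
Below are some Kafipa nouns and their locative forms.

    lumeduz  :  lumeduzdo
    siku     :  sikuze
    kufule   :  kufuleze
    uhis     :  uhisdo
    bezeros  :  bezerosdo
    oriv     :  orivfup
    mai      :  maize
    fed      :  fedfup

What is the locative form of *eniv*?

Looking at the final sound of each stem: -do when the stem ends in a sibilant (*lumeduz*, *uhis*, *bezeros*); -fup when the stem ends in a non-sibilant consonant (*oriv*, *fed*); -ze when the stem ends in a vowel (*siku*, *kufule*, *mai*).
*eniv* — final sound /v/ (a non-sibilant consonant) → -fup → *enivfup*.

enivfup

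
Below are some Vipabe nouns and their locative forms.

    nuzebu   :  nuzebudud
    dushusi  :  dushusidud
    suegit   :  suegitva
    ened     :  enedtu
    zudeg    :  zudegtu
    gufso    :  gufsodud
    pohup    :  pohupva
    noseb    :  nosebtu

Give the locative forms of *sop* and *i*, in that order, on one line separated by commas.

The suffix is conditioned by the final sound: -va when the stem ends in a voiceless consonant (*suegit*, *pohup*); -tu when the stem ends in a voiced consonant (*ened*, *zudeg*, *noseb*); -dud when the stem ends in a vowel (*nuzebu*, *dushusi*, *gufso*).
*sop*: final sound = /p/, a voiceless consonant → -va → *sopva*.
*i*: final sound = /i/, a vowel → -dud → *idud*.

sopva, idud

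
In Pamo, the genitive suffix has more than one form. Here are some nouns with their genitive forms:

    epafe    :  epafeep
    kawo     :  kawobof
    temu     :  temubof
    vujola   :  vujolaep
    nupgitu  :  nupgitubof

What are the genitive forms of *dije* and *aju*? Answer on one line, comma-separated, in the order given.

dijeep, ajubof

The suffix is conditioned by the last vowel: -bof when the last vowel of the stem is a rounded vowel (*kawo*, *temu*, *nupgitu*); -ep when the last vowel of the stem is an unrounded vowel (*epafe*, *vujola*).
Since the last vowel of *dije* is /e/ (an unrounded vowel), it takes -ep, giving *dijeep*.
*aju*: last vowel = /u/, a rounded vowel → -bof → *ajubof*.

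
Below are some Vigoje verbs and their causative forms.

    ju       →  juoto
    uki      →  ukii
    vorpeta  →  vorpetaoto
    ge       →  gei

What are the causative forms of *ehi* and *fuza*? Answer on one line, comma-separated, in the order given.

The suffix is conditioned by the last vowel: -i when the last vowel of the stem is a front vowel (*uki*, *ge*); -oto when the last vowel of the stem is a back vowel (*ju*, *vorpeta*).
*ehi* — last vowel /i/ (a front vowel) → -i → *ehii*.
Since the last vowel of *fuza* is /a/ (a back vowel), it takes -oto, giving *fuzaoto*.

ehii, fuzaoto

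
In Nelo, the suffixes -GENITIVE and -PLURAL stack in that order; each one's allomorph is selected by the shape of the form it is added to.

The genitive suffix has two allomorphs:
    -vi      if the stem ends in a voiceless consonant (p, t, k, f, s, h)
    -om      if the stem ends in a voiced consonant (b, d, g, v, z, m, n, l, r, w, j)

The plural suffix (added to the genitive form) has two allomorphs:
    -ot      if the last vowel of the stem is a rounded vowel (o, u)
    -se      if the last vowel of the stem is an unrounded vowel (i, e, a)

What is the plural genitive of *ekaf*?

ekafvise

The final consonant of *ekaf* is /f/, which is voiceless, so the genitive suffix is -vi, giving *ekafvi*.
The last vowel of the genitive form *ekafvi* is /i/, which is an unrounded vowel, so the plural suffix is -se, giving *ekafvise*.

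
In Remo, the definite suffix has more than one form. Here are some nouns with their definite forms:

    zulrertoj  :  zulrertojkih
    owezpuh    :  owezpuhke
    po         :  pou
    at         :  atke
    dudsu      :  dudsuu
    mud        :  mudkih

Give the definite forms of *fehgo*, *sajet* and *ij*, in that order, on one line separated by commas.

fehgou, sajetke, ijkih

The pattern is voicing of the final sound: -ke when the stem ends in a voiceless consonant (*owezpuh*, *at*); -kih when the stem ends in a voiced consonant (*zulrertoj*, *mud*); -u when the stem ends in a vowel (*po*, *dudsu*).
*fehgo* — final sound /o/ (a vowel) → -u → *fehgou*.
Since the final sound of *sajet* is /t/ (a voiceless consonant), it takes -ke, giving *sajetke*.
*ij*: final sound = /j/, a voiced consonant → -kih → *ijkih*.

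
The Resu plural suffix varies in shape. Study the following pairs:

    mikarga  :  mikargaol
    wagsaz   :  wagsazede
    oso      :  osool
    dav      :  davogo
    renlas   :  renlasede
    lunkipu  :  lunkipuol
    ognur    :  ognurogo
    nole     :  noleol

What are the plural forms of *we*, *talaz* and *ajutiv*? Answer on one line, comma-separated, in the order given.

The alternation tracks the final sound of the stem — -ede when the stem ends in a sibilant (*wagsaz*, *renlas*); -ogo when the stem ends in a non-sibilant consonant (*dav*, *ognur*); -ol when the stem ends in a vowel (*mikarga*, *oso*, *lunkipu*, *nole*).
*we* — final sound /e/ (a vowel) → -ol → *weol*.
*talaz*: final sound = /z/, a sibilant → -ede → *talazede*.
*ajutiv*: final sound = /v/, a non-sibilant consonant → -ogo → *ajutivogo*.

weol, talazede, ajutivogo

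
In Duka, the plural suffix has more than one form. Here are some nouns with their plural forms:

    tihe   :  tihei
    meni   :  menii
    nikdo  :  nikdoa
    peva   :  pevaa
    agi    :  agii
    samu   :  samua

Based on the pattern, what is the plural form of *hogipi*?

hogipii

The pattern is front/back vowel harmony: -i when the last vowel of the stem is a front vowel (*tihe*, *meni*, *agi*); -a when the last vowel of the stem is a back vowel (*nikdo*, *peva*, *samu*).
The last vowel of *hogipi* is /i/, which is a front vowel, so the suffix is -i, giving *hogipii*.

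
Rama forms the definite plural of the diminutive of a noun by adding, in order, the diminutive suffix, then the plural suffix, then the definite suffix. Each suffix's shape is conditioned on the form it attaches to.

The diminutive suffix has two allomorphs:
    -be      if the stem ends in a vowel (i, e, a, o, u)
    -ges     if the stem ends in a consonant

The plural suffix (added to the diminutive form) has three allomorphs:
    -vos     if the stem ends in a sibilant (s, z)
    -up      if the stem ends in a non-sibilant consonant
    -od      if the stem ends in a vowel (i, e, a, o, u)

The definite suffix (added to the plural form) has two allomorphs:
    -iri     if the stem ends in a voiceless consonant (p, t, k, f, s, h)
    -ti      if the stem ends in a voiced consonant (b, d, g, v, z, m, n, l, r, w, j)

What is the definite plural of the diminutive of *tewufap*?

*tewufap*: final sound = /p/, a consonant → -ges → *tewufapges*.
The diminutive form *tewufapges*: final sound = /s/, a sibilant → -vos → *tewufapgesvos*.
The plural form *tewufapgesvos* — final consonant /s/ (voiceless) → -iri → *tewufapgesvosiri*.

tewufapgesvosiri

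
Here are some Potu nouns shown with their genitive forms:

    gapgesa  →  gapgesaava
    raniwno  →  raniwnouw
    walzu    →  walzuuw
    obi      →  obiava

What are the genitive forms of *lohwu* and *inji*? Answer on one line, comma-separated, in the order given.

The alternation tracks the last vowel of the stem — -uw when the last vowel of the stem is a rounded vowel (*raniwno*, *walzu*); -ava when the last vowel of the stem is an unrounded vowel (*gapgesa*, *obi*).
*lohwu*: last vowel = /u/, a rounded vowel → -uw → *lohwuuw*.
The last vowel of *inji* is /i/, which is an unrounded vowel, so the suffix is -ava, giving *injiava*.

lohwuuw, injiava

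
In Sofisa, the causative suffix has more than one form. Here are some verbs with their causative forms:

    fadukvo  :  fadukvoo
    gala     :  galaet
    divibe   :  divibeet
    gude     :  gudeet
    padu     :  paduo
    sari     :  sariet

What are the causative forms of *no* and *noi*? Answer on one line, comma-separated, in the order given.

The suffix is conditioned by the last vowel: -o when the last vowel of the stem is a rounded vowel (*fadukvo*, *padu*); -et when the last vowel of the stem is an unrounded vowel (*gala*, *divibe*, *gude*, *sari*).
*no* — last vowel /o/ (a rounded vowel) → -o → *noo*.
The last vowel of *noi* is /i/, which is an unrounded vowel, so the suffix is -et, giving *noiet*.

noo, noiet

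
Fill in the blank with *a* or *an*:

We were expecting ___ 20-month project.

a

The indefinite article is chosen by the initial *sound* of the following word, not its spelling.
The number *20* is spoken "twenty", beginning with /ˈtwɛnti/ — a consonant sound.
So the article is *a*: We were expecting a 20-month project.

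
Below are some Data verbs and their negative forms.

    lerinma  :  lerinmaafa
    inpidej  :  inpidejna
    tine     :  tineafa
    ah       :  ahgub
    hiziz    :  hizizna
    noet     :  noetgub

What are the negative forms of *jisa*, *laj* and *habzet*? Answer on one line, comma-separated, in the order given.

jisaafa, lajna, habzetgub

The suffix is conditioned by the final sound: -gub when the stem ends in a voiceless consonant (*ah*, *noet*); -na when the stem ends in a voiced consonant (*inpidej*, *hiziz*); -afa when the stem ends in a vowel (*lerinma*, *tine*).
*jisa*: final sound = /a/, a vowel → -afa → *jisaafa*.
Since the final sound of *laj* is /j/ (a voiced consonant), it takes -na, giving *lajna*.
*habzet*: final sound = /t/, a voiceless consonant → -gub → *habzetgub*.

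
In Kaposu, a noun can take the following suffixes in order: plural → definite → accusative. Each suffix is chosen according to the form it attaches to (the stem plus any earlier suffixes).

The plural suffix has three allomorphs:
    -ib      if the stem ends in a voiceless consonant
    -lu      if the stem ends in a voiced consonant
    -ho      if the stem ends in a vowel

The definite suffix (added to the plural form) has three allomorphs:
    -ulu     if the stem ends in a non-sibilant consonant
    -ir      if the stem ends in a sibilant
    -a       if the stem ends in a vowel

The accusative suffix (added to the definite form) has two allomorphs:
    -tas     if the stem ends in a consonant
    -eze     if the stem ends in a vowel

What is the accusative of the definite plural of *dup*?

The final sound of *dup* is /p/, which is a voiceless consonant, so the plural suffix is -ib, giving *dupib*.
The final sound of the plural form *dupib* is /b/, which is a non-sibilant consonant, so the definite suffix is -ulu, giving *dupibulu*.
The definite form *dupibulu*: final sound = /u/, a vowel → -eze → *dupibulueze*.

dupibulueze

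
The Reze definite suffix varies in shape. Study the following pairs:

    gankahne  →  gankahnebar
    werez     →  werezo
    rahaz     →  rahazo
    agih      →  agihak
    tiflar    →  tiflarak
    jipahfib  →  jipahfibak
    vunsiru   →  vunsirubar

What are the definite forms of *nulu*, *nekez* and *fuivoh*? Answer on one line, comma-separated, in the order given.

nulubar, nekezo, fuivohak

The alternation tracks the final sound of the stem — -o when the stem ends in a sibilant (*werez*, *rahaz*); -ak when the stem ends in a non-sibilant consonant (*agih*, *tiflar*, *jipahfib*); -bar when the stem ends in a vowel (*gankahne*, *vunsiru*).
Since the final sound of *nulu* is /u/ (a vowel), it takes -bar, giving *nulubar*.
The final sound of *nekez* is /z/, which is a sibilant, so the suffix is -o, giving *nekezo*.
*fuivoh*: final sound = /h/, a non-sibilant consonant → -ak → *fuivohak*.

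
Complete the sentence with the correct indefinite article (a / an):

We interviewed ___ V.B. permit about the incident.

The indefinite article is chosen by the initial *sound* of the following word, not its spelling.
The initialism *V.B.* is read letter by letter; the first letter, V, is pronounced /viː/, which begins with a consonant sound.
So the article is *a*: We interviewed a V.B. permit about the incident.

a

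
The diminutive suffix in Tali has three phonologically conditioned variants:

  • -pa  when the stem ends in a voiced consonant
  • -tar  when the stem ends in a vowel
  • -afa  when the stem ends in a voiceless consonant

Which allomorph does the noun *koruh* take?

-afa

Since the final sound of *koruh* is /h/ (a voiceless consonant), it takes -afa.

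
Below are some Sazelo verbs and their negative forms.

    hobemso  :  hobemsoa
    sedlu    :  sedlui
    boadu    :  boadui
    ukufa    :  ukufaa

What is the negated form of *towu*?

The alternation tracks the last vowel of the stem — -i when the last vowel of the stem is a high vowel (*sedlu*, *boadu*); -a when the last vowel of the stem is a non-high vowel (*hobemso*, *ukufa*).
*towu* — last vowel /u/ (a high vowel) → -i → *towui*.

towui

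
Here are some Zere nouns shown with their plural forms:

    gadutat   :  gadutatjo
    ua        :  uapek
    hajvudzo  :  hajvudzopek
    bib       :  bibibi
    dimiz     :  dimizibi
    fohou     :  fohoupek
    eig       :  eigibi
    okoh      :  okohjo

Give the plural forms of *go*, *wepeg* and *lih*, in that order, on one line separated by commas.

gopek, wepegibi, lihjo

The alternation tracks the final sound of the stem — -jo when the stem ends in a voiceless consonant (*gadutat*, *okoh*); -ibi when the stem ends in a voiced consonant (*bib*, *dimiz*, *eig*); -pek when the stem ends in a vowel (*ua*, *hajvudzo*, *fohou*).
The final sound of *go* is /o/, which is a vowel, so the suffix is -pek, giving *gopek*.
The final sound of *wepeg* is /g/, which is a voiced consonant, so the suffix is -ibi, giving *wepegibi*.
The final sound of *lih* is /h/, which is a voiceless consonant, so the suffix is -jo, giving *lihjo*.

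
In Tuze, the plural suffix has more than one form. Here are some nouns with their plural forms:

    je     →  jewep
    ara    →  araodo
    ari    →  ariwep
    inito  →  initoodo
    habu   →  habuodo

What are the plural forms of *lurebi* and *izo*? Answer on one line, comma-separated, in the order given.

Looking at the last vowel of each stem: -wep when the last vowel of the stem is a front vowel (*je*, *ari*); -odo when the last vowel of the stem is a back vowel (*ara*, *inito*, *habu*).
Since the last vowel of *lurebi* is /i/ (a front vowel), it takes -wep, giving *lurebiwep*.
Since the last vowel of *izo* is /o/ (a back vowel), it takes -odo, giving *izoodo*.

lurebiwep, izoodo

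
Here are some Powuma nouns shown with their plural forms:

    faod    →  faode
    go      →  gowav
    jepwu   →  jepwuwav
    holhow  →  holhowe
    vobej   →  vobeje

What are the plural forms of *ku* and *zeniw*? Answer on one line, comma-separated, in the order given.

kuwav, zeniwe

The pattern is consonant vs. vowel: -e when the stem ends in a consonant (*faod*, *holhow*, *vobej*); -wav when the stem ends in a vowel (*go*, *jepwu*).
The final sound of *ku* is /u/, which is a vowel, so the suffix is -wav, giving *kuwav*.
*zeniw*: final sound = /w/, a consonant → -e → *zeniwe*.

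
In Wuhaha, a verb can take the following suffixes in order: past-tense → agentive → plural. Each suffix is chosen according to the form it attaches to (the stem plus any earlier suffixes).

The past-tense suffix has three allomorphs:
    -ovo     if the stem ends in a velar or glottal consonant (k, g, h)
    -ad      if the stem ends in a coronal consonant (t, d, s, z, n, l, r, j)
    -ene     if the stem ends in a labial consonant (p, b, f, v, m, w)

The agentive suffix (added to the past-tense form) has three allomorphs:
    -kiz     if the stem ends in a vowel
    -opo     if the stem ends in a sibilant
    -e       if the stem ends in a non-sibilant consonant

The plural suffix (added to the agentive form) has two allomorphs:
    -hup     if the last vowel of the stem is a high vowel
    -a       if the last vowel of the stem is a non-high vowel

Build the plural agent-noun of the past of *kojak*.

Since the final consonant of *kojak* is /k/ (velar/glottal), it takes -ovo, giving *kojakovo*.
The past-tense form *kojakovo*: final sound = /o/, a vowel → -kiz → *kojakovokiz*.
Since the last vowel of the agentive form *kojakovokiz* is /i/ (a high vowel), it takes -hup, giving *kojakovokizhup*.

kojakovokizhup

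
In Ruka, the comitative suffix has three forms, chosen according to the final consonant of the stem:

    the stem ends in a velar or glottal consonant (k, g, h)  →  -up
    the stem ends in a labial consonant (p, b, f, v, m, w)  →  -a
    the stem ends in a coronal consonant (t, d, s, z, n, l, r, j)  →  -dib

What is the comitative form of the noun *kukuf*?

kukufa

*kukuf* — final consonant /f/ (labial) → -a → *kukufa*.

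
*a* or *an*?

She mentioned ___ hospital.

a

The indefinite article is chosen by the initial *sound* of the following word, not its spelling.
*hospital* begins with the sound /h/ (h is pronounced) — a consonant sound.
So the article is *a*: She mentioned a hospital.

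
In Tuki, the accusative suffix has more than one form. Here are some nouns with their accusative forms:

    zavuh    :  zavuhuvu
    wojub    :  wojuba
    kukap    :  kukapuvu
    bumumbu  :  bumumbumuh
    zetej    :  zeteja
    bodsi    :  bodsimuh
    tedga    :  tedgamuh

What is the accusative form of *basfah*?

basfahuvu

The suffix is conditioned by the final sound: -uvu when the stem ends in a voiceless consonant (*zavuh*, *kukap*); -a when the stem ends in a voiced consonant (*wojub*, *zetej*); -muh when the stem ends in a vowel (*bumumbu*, *bodsi*, *tedga*).
The final sound of *basfah* is /h/, which is a voiceless consonant, so the suffix is -uvu, giving *basfahuvu*.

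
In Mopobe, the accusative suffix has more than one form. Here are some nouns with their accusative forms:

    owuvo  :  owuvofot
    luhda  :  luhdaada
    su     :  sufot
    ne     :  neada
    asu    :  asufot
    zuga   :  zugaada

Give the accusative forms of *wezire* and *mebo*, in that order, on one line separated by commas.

wezireada, mebofot

The pattern is rounding harmony: -fot when the last vowel of the stem is a rounded vowel (*owuvo*, *su*, *asu*); -ada when the last vowel of the stem is an unrounded vowel (*luhda*, *ne*, *zuga*).
The last vowel of *wezire* is /e/, which is an unrounded vowel, so the suffix is -ada, giving *wezireada*.
*mebo* — last vowel /o/ (a rounded vowel) → -fot → *mebofot*.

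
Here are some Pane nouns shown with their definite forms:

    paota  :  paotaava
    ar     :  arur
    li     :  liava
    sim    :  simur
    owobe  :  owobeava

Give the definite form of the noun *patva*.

Looking at the final sound of each stem: -ur when the stem ends in a consonant (*ar*, *sim*); -ava when the stem ends in a vowel (*paota*, *li*, *owobe*).
*patva* — final sound /a/ (a vowel) → -ava → *patvaava*.

patvaava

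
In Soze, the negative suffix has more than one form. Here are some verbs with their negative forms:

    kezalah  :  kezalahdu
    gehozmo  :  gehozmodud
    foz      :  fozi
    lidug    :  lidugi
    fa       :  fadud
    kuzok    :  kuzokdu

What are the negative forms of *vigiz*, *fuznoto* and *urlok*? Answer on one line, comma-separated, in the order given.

The suffix is conditioned by the final sound: -du when the stem ends in a voiceless consonant (*kezalah*, *kuzok*); -i when the stem ends in a voiced consonant (*foz*, *lidug*); -dud when the stem ends in a vowel (*gehozmo*, *fa*).
The final sound of *vigiz* is /z/, which is a voiced consonant, so the suffix is -i, giving *vigizi*.
*fuznoto* — final sound /o/ (a vowel) → -dud → *fuznotodud*.
*urlok*: final sound = /k/, a voiceless consonant → -du → *urlokdu*.

vigizi, fuznotodud, urlokdu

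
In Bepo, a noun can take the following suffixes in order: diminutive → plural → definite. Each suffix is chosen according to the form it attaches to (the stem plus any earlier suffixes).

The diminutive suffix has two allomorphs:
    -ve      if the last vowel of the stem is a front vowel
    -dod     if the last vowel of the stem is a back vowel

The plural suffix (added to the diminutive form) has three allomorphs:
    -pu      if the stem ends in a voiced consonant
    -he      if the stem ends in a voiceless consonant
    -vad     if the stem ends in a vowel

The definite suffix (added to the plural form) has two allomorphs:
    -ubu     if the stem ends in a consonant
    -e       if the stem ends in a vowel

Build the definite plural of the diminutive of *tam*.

*tam*: last vowel = /a/, a back vowel → -dod → *tamdod*.
The final sound of the diminutive form *tamdod* is /d/, which is a voiced consonant, so the plural suffix is -pu, giving *tamdodpu*.
Since the final sound of the plural form *tamdodpu* is /u/ (a vowel), it takes -e, giving *tamdodpue*.

tamdodpue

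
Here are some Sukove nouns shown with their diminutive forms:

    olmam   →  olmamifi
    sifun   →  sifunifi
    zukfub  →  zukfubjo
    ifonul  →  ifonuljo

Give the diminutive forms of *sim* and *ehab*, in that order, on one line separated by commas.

The pattern is nasality of the final consonant: -ifi when the stem ends in a nasal (*olmam*, *sifun*); -jo when the stem ends in a non-nasal consonant (*zukfub*, *ifonul*).
*sim*: final consonant = /m/, a nasal → -ifi → *simifi*.
The final consonant of *ehab* is /b/, which is non-nasal, so the suffix is -jo, giving *ehabjo*.

simifi, ehabjo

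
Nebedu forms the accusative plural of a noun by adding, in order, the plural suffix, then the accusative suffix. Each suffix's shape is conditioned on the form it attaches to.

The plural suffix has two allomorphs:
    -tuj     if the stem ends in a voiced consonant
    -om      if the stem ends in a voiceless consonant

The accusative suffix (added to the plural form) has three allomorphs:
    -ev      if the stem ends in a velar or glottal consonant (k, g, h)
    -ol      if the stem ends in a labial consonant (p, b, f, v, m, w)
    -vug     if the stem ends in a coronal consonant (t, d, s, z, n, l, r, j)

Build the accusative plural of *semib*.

semibtujvug

*semib*: final consonant = /b/, voiced → -tuj → *semibtuj*.
The final consonant of the plural form *semibtuj* is /j/, which is coronal, so the accusative suffix is -vug, giving *semibtujvug*.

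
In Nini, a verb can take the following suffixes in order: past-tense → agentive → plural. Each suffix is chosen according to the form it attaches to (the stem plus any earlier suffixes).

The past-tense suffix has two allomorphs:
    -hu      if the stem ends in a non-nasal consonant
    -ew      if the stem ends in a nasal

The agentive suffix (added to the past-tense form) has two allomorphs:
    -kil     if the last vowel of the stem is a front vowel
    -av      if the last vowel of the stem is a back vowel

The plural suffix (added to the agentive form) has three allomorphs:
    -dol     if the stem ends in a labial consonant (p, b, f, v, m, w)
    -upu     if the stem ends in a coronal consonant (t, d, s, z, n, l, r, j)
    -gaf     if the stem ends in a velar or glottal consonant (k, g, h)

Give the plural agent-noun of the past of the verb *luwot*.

luwothuavdol

Since the final consonant of *luwot* is /t/ (non-nasal), it takes -hu, giving *luwothu*.
The last vowel of the past-tense form *luwothu* is /u/, which is a back vowel, so the agentive suffix is -av, giving *luwothuav*.
The final consonant of the agentive form *luwothuav* is /v/, which is labial, so the plural suffix is -dol, giving *luwothuavdol*.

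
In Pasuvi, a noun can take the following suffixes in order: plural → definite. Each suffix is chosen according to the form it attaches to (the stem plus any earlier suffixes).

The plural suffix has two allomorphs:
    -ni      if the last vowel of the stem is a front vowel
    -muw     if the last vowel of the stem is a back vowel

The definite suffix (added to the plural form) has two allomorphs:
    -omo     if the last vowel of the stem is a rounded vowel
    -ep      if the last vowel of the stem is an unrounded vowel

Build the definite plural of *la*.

lamuwomo

Since the last vowel of *la* is /a/ (a back vowel), it takes -muw, giving *lamuw*.
Since the last vowel of the plural form *lamuw* is /u/ (a rounded vowel), it takes -omo, giving *lamuwomo*.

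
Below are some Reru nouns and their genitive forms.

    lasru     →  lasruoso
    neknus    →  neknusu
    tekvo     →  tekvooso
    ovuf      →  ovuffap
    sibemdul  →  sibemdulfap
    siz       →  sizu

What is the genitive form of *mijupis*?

The suffix is conditioned by the final sound: -u when the stem ends in a sibilant (*neknus*, *siz*); -fap when the stem ends in a non-sibilant consonant (*ovuf*, *sibemdul*); -oso when the stem ends in a vowel (*lasru*, *tekvo*).
*mijupis*: final sound = /s/, a sibilant → -u → *mijupisu*.

mijupisu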